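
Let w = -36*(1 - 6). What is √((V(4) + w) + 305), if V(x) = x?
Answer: √489 ≈ 22.113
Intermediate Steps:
w = 180 (w = -36*(-5) = 180)
√((V(4) + w) + 305) = √((4 + 180) + 305) = √(184 + 305) = √489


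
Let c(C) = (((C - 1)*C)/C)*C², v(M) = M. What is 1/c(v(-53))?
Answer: -1/151686 ≈ -6.5926e-6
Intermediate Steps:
c(C) = C²*(-1 + C) (c(C) = (((-1 + C)*C)/C)*C² = ((C*(-1 + C))/C)*C² = (-1 + C)*C² = C²*(-1 + C))
1/c(v(-53)) = 1/((-53)²*(-1 - 53)) = 1/(2809*(-54)) = 1/(-151686) = -1/151686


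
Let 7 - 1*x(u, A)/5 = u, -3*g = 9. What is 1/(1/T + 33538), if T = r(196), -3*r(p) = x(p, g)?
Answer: 315/10564471 ≈ 2.9817e-5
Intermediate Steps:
g = -3 (g = -⅓*9 = -3)
x(u, A) = 35 - 5*u
r(p) = -35/3 + 5*p/3 (r(p) = -(35 - 5*p)/3 = -35/3 + 5*p/3)
T = 315 (T = -35/3 + (5/3)*196 = -35/3 + 980/3 = 315)
1/(1/T + 33538) = 1/(1/315 + 33538) = 1/(10564471/315) = 315/10564471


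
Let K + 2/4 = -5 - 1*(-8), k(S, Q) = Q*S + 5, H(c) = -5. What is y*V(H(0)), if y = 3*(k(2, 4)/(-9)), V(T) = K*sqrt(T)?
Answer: -65*I*sqrt(5)/6 ≈ -24.224*I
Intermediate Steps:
k(S, Q) = 5 + Q*S
K = 5/2 (K = -1/2 + (-5 - 1*(-8)) = -1/2 + (-5 + 8) = -1/2 + 3 = 5/2 ≈ 2.5000)
V(T) = 5*sqrt(T)/2
y = -13/3 (y = 3*((5 + 4*2)/(-9)) = 3*((5 + 8)*(-1/9)) = 3*(13*(-1/9)) = 3*(-13/9) = -13/3 ≈ -4.3333)
y*V(H(0)) = -65*sqrt(-5)/6 = -65*I*sqrt(5)/6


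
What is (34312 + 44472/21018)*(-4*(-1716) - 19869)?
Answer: -1563231535740/3503 ≈ -4.4626e+8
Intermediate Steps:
(34312 + 44472/21018)*(-4*(-1716) - 19869) = (34312 + 44472*(1/21018))*(6864 - 19869) = (34312 + 7412/3503)*(-13005) = (120202348/3503)*(-13005) = -1563231535740/3503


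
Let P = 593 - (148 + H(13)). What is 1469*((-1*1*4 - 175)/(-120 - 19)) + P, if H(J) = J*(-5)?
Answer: 333841/139 ≈ 2401.7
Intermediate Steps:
H(J) = -5*J
P = 510 (P = 593 - (148 - 5*13) = 593 - (148 - 65) = 593 - 1*83 = 593 - 83 = 510)
1469*((-1*1*4 - 175)/(-120 - 19)) + P = 1469*((-1*1*4 - 175)/(-120 - 19)) + 510 = 1469*((-1*4 - 175)/(-139)) + 510 = 1469*((-4 - 175)*(-1/139)) + 510 = 1469*(-179*(-1/139)) + 510 = 1469*(179/139) + 510 = 262951/139 + 510 = 333841/139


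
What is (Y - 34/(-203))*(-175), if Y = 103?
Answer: -523575/29 ≈ -18054.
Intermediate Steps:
(Y - 34/(-203))*(-175) = (103 - 34/(-203))*(-175) = (103 - 34*(-1/203))*(-175) = (103 + 34/203)*(-175) = (20943/203)*(-175) = -523575/29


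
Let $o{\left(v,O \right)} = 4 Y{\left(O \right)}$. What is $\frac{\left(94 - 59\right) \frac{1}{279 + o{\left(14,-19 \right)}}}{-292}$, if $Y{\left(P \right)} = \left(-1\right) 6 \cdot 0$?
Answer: $- \frac{35}{81468} \approx -0.00042962$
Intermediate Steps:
$Y{\left(P \right)} = 0$ ($Y{\left(P \right)} = \left(-6\right) 0 = 0$)
$o{\left(v,O \right)} = 0$ ($o{\left(v,O \right)} = 4 \cdot 0 = 0$)
$\frac{\left(94 - 59\right) \frac{1}{279 + o{\left(14,-19 \right)}}}{-292} = \frac{\left(94 - 59\right) \frac{1}{279 + 0}}{-292} = \frac{35}{279} \left(- \frac{1}{292}\right) = - \frac{35}{81468}$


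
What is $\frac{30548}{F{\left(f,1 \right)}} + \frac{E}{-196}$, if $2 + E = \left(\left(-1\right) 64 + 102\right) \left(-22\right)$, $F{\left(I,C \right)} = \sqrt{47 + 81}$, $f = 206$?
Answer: $\frac{419}{98} + \frac{7637 \sqrt{2}}{4} \approx 2704.4$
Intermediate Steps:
$F{\left(I,C \right)} = 8 \sqrt{2}$ ($F{\left(I,C \right)} = \sqrt{128} = 8 \sqrt{2}$)
$E = -838$ ($E = -2 + \left(\left(-1\right) 64 + 102\right) \left(-22\right) = -2 + \left(-64 + 102\right) \left(-22\right) = -2 + 38 \left(-22\right) = -2 - 836 = -838$)
$\frac{30548}{F{\left(f,1 \right)}} + \frac{E}{-196} = \frac{30548}{8 \sqrt{2}} - \frac{838}{-196} = 30548 \frac{\sqrt{2}}{16} - - \frac{419}{98} = \frac{7637 \sqrt{2}}{4} + \frac{419}{98} = \frac{419}{98} + \frac{7637 \sqrt{2}}{4}$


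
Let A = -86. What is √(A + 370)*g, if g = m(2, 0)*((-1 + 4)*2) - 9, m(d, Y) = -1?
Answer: -30*√71 ≈ -252.78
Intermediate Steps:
g = -15 (g = -(-1 + 4)*2 - 9 = -3*2 - 9 = -1*6 - 9 = -6 - 9 = -15)
√(A + 370)*g = √(-86 + 370)*(-15) = √284*(-15) = (2*√71)*(-15) = -30*√71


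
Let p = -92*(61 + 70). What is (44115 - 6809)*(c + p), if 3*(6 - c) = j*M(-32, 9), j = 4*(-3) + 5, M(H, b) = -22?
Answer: -1353909352/3 ≈ -4.5130e+8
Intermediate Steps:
j = -7 (j = -12 + 5 = -7)
c = -136/3 (c = 6 - (-7)*(-22)/3 = 6 - 1/3*154 = 6 - 154/3 = -136/3 ≈ -45.333)
p = -12052 (p = -92*131 = -12052)
(44115 - 6809)*(c + p) = (44115 - 6809)*(-136/3 - 12052) = 37306*(-36292/3) = -1353909352/3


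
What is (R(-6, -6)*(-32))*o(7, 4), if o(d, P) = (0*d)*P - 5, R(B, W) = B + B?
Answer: -1920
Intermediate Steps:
R(B, W) = 2*B
o(d, P) = -5 (o(d, P) = 0*P - 5 = 0 - 5 = -5)
(R(-6, -6)*(-32))*o(7, 4) = ((2*(-6))*(-32))*(-5) = -12*(-32)*(-5) = 384*(-5) = -1920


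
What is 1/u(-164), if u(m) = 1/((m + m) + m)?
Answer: -492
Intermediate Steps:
u(m) = 1/(3*m) (u(m) = 1/(2*m + m) = 1/(3*m))
1/u(-164) = 1/((1/3)/(-164)) = 1/((1/3)*(-1/164)) = 1/(-1/492) = -492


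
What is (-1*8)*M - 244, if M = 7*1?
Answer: -300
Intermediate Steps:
M = 7
(-1*8)*M - 244 = -1*8*7 - 244 = -8*7 - 244 = -56 - 244 = -300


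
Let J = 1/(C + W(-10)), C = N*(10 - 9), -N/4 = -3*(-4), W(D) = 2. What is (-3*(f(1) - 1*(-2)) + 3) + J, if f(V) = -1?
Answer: -1/46 ≈ -0.021739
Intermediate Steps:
N = -48 (N = -(-12)*(-4) = -4*12 = -48)
C = -48 (C = -48*(10 - 9) = -48*1 = -48)
J = -1/46 (J = 1/(-48 + 2) = 1/(-46) = -1/46 ≈ -0.021739)
(-3*(f(1) - 1*(-2)) + 3) + J = (-3*(-1 - 1*(-2)) + 3) - 1/46 = (-3*(-1 + 2) + 3) - 1/46 = (-3*1 + 3) - 1/46 = (-3 + 3) - 1/46 = 0 - 1/46 = -1/46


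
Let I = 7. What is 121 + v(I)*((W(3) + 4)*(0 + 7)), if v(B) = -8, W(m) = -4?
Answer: 121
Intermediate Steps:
121 + v(I)*((W(3) + 4)*(0 + 7)) = 121 - 8*(-4 + 4)*(0 + 7) = 121 - 0*7 = 121 - 8*0 = 121 + 0 = 121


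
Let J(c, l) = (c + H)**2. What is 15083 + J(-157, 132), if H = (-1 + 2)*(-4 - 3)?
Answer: 41979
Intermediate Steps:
H = -7 (H = 1*(-7) = -7)
J(c, l) = (-7 + c)**2 (J(c, l) = (c - 7)**2 = (-7 + c)**2)
15083 + J(-157, 132) = 15083 + (-7 - 157)**2 = 15083 + (-164)**2 = 15083 + 26896 = 41979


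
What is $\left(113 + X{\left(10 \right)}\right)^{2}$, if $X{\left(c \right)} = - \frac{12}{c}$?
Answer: $\frac{312481}{25} \approx 12499.0$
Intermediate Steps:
$\left(113 + X{\left(10 \right)}\right)^{2} = \left(113 - \frac{12}{10}\right)^{2} = \left(113 - \frac{6}{5}\right)^{2} = \left(\frac{559}{5}\right)^{2} = \frac{312481}{25}$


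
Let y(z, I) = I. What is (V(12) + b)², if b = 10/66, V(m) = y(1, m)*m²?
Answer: 3252306841/1089 ≈ 2.9865e+6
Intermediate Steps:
V(m) = m³ (V(m) = m*m² = m³)
b = 5/33 (b = 10*(1/66) = 5/33 ≈ 0.15152)
(V(12) + b)² = (12³ + 5/33)² = (1728 + 5/33)² = (57029/33)² = 3252306841/1089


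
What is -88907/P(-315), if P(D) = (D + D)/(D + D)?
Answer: -88907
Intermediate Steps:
P(D) = 1 (P(D) = (2*D)/((2*D)) = (2*D)*(1/(2*D)) = 1)
-88907/P(-315) = -88907/1 = -88907*1 = -88907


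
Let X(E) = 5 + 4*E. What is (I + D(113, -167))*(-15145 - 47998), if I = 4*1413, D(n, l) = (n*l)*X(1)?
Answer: 10367259741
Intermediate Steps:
D(n, l) = 9*l*n (D(n, l) = (n*l)*(5 + 4*1) = (l*n)*(5 + 4) = (l*n)*9 = 9*l*n)
I = 5652
(I + D(113, -167))*(-15145 - 47998) = (5652 + 9*(-167)*113)*(-15145 - 47998) = (5652 - 169839)*(-63143) = -164187*(-63143) = 10367259741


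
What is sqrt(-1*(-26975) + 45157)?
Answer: 2*sqrt(18033) ≈ 268.57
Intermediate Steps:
sqrt(-1*(-26975) + 45157) = sqrt(26975 + 45157) = sqrt(72132) = 2*sqrt(18033)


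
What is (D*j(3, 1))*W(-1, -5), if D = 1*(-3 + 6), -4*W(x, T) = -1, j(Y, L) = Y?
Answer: 9/4 ≈ 2.2500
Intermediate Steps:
W(x, T) = 1/4 (W(x, T) = -1/4*(-1) = 1/4)
D = 3 (D = 1*3 = 3)
(D*j(3, 1))*W(-1, -5) = (3*3)*(1/4) = 9*(1/4) = 9/4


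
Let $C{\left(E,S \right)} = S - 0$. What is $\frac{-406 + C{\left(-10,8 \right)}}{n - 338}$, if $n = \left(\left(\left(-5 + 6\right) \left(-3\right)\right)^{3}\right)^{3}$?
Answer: $\frac{398}{20021} \approx 0.019879$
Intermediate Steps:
$C{\left(E,S \right)} = S$ ($C{\left(E,S \right)} = S + 0 = S$)
$n = -19683$ ($n = \left(\left(1 \left(-3\right)\right)^{3}\right)^{3} = \left(\left(-3\right)^{3}\right)^{3} = \left(-27\right)^{3} = -19683$)
$\frac{-406 + C{\left(-10,8 \right)}}{n - 338} = \frac{-406 + 8}{-19683 - 338} = - \frac{398}{-20021} = \left(-398\right) \left(- \frac{1}{20021}\right) = \frac{398}{20021}$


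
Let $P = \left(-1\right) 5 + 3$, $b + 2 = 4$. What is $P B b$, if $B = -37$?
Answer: $148$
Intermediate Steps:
$b = 2$ ($b = -2 + 4 = 2$)
$P = -2$ ($P = -5 + 3 = -2$)
$P B b = \left(-2\right) \left(-37\right) 2 = 74 \cdot 2 = 148$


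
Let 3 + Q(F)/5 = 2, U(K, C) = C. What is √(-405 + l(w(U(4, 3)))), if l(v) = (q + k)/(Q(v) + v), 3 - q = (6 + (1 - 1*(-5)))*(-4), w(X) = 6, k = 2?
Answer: 4*I*√22 ≈ 18.762*I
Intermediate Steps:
Q(F) = -5 (Q(F) = -15 + 5*2 = -15 + 10 = -5)
q = 51 (q = 3 - (6 + (1 - 1*(-5)))*(-4) = 3 - (6 + (1 + 5))*(-4) = 3 - (6 + 6)*(-4) = 3 - 12*(-4) = 3 - 1*(-48) = 3 + 48 = 51)
l(v) = 53/(-5 + v) (l(v) = (51 + 2)/(-5 + v) = 53/(-5 + v))
√(-405 + l(w(U(4, 3)))) = √(-405 + 53/(-5 + 6)) = √(-405 + 53/1) = √(-405 + 53*1) = √(-405 + 53) = √(-352) = 4*I*√22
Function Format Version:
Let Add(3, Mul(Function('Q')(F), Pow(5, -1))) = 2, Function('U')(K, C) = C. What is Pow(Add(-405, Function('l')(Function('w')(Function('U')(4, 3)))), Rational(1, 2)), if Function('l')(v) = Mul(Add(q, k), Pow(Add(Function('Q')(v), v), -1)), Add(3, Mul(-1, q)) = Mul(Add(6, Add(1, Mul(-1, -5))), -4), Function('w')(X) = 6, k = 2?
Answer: Mul(4, I, Pow(22, Rational(1, 2))) ≈ Mul(18.762, I)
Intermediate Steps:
Function('Q')(F) = -5 (Function('Q')(F) = Add(-15, Mul(5, 2)) = Add(-15, 10) = -5)
q = 51 (q = Add(3, Mul(-1, Mul(Add(6, Add(1, Mul(-1, -5))), -4))) = Add(3, Mul(-1, Mul(Add(6, Add(1, 5)), -4))) = Add(3, Mul(-1, Mul(Add(6, 6), -4))) = Add(3, Mul(-1, Mul(12, -4))) = Add(3, Mul(-1, -48)) = Add(3, 48) = 51)
Function('l')(v) = Mul(53, Pow(Add(-5, v), -1)) (Function('l')(v) = Mul(Add(51, 2), Pow(Add(-5, v), -1)) = Mul(53, Pow(Add(-5, v), -1)))
Pow(Add(-405, Function('l')(Function('w')(Function('U')(4, 3)))), Rational(1, 2)) = Pow(Add(-405, Mul(53, Pow(Add(-5, 6), -1))), Rational(1, 2)) = Pow(Add(-405, Mul(53, Pow(1, -1))), Rational(1, 2)) = Pow(Add(-405, Mul(53, 1)), Rational(1, 2)) = Pow(Add(-405, 53), Rational(1, 2)) = Pow(-352, Rational(1, 2)) = Mul(4, I, Pow(22, Rational(1, 2)))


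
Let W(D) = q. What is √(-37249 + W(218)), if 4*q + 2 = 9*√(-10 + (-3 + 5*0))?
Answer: √(-148998 + 9*I*√13)/2 ≈ 0.021017 + 193.0*I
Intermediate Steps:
q = -½ + 9*I*√13/4 (q = -½ + (9*√(-10 + (-3 + 5*0)))/4 = -½ + (9*√(-10 + (-3 + 0)))/4 = -½ + (9*√(-10 - 3))/4 = -½ + (9*√(-13))/4 = -½ + (9*(I*√13))/4 = -½ + (9*I*√13)/4 = -½ + 9*I*√13/4 ≈ -0.5 + 8.1125*I)
W(D) = -½ + 9*I*√13/4
√(-37249 + W(218)) = √(-37249 + (-½ + 9*I*√13/4)) = √(-74499/2 + 9*I*√13/4)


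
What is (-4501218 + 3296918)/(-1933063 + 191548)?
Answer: 240860/348303 ≈ 0.69152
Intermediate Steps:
(-4501218 + 3296918)/(-1933063 + 191548) = -1204300/(-1741515) = -1204300*(-1/1741515) = 240860/348303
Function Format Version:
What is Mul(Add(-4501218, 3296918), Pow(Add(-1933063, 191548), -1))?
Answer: Rational(240860, 348303) ≈ 0.69152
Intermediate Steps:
Mul(Add(-4501218, 3296918), Pow(Add(-1933063, 191548), -1)) = Mul(-1204300, Pow(-1741515, -1)) = Mul(-1204300, Rational(-1, 1741515)) = Rational(240860, 348303)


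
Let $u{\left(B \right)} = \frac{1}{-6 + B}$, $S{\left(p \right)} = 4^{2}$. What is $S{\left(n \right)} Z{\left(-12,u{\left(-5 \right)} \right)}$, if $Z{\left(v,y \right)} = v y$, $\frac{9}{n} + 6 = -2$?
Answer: $\frac{192}{11} \approx 17.455$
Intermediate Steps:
$n = - \frac{9}{8}$ ($n = \frac{9}{-6 - 2} = \frac{9}{-8} = 9 \left(- \frac{1}{8}\right) = - \frac{9}{8} \approx -1.125$)
$S{\left(p \right)} = 16$
$S{\left(n \right)} Z{\left(-12,u{\left(-5 \right)} \right)} = 16 \left(- \frac{12}{-6 - 5}\right) = 16 \left(- \frac{12}{-11}\right) = 16 \left(\left(-12\right) \left(- \frac{1}{11}\right)\right) = 16 \cdot \frac{12}{11} = \frac{192}{11}$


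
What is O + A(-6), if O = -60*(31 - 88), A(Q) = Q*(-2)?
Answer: 3432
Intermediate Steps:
A(Q) = -2*Q
O = 3420 (O = -60*(-57) = 3420)
O + A(-6) = 3420 - 2*(-6) = 3420 + 12 = 3432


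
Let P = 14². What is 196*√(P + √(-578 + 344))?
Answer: 196*√(196 + 3*I*√26) ≈ 2746.1 + 107.0*I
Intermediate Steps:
P = 196
196*√(P + √(-578 + 344)) = 196*√(196 + √(-578 + 344)) = 196*√(196 + √(-234)) = 196*√(196 + 3*I*√26)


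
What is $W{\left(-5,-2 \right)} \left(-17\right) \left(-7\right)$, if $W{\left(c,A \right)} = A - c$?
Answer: $357$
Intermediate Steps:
$W{\left(-5,-2 \right)} \left(-17\right) \left(-7\right) = \left(-2 - -5\right) \left(-17\right) \left(-7\right) = \left(-2 + 5\right) \left(-17\right) \left(-7\right) = 3 \left(-17\right) \left(-7\right) = \left(-51\right) \left(-7\right) = 357$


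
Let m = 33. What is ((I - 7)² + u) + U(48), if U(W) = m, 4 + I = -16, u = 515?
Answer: 1277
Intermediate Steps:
I = -20 (I = -4 - 16 = -20)
U(W) = 33
((I - 7)² + u) + U(48) = ((-20 - 7)² + 515) + 33 = ((-27)² + 515) + 33 = (729 + 515) + 33 = 1244 + 33 = 1277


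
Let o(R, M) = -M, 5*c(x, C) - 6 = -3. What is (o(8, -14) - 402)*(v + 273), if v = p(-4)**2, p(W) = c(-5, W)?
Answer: -2651592/25 ≈ -1.0606e+5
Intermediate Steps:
c(x, C) = 3/5 (c(x, C) = 6/5 + (1/5)*(-3) = 6/5 - 3/5 = 3/5)
p(W) = 3/5
v = 9/25 (v = (3/5)**2 = 9/25 ≈ 0.36000)
(o(8, -14) - 402)*(v + 273) = (-1*(-14) - 402)*(9/25 + 273) = (14 - 402)*(6834/25) = -388*6834/25 = -2651592/25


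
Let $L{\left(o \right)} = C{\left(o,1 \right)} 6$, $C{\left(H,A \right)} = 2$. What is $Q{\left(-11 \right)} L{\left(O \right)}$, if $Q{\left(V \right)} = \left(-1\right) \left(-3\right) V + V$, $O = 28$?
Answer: $-528$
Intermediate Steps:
$Q{\left(V \right)} = 4 V$ ($Q{\left(V \right)} = 3 V + V = 4 V$)
$L{\left(o \right)} = 12$ ($L{\left(o \right)} = 2 \cdot 6 = 12$)
$Q{\left(-11 \right)} L{\left(O \right)} = 4 \left(-11\right) 12 = \left(-44\right) 12 = -528$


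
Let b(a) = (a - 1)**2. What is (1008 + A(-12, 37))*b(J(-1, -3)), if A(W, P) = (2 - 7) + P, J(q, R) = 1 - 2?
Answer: 4160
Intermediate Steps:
J(q, R) = -1
b(a) = (-1 + a)**2
A(W, P) = -5 + P
(1008 + A(-12, 37))*b(J(-1, -3)) = (1008 + (-5 + 37))*(-1 - 1)**2 = (1008 + 32)*(-2)**2 = 1040*4 = 4160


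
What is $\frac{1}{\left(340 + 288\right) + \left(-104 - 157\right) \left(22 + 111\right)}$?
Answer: $- \frac{1}{34085} \approx -2.9338 \cdot 10^{-5}$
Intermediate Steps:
$\frac{1}{\left(340 + 288\right) + \left(-104 - 157\right) \left(22 + 111\right)} = \frac{1}{628 - 34713} = \frac{1}{-34085} = - \frac{1}{34085}$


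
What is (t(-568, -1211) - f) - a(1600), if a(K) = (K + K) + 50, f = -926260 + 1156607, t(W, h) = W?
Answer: -234165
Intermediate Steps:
f = 230347
a(K) = 50 + 2*K (a(K) = 2*K + 50 = 50 + 2*K)
(t(-568, -1211) - f) - a(1600) = (-568 - 1*230347) - (50 + 2*1600) = (-568 - 230347) - (50 + 3200) = -230915 - 1*3250 = -230915 - 3250 = -234165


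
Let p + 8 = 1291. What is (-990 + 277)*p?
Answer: -914779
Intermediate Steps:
p = 1283 (p = -8 + 1291 = 1283)
(-990 + 277)*p = (-990 + 277)*1283 = -713*1283 = -914779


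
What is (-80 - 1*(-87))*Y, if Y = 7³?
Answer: 2401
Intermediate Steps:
Y = 343
(-80 - 1*(-87))*Y = (-80 - 1*(-87))*343 = (-80 + 87)*343 = 7*343 = 2401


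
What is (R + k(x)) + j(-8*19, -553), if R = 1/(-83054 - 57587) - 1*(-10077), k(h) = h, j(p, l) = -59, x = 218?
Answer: 1439601275/140641 ≈ 10236.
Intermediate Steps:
R = 1417239356/140641 (R = 1/(-140641) + 10077 = -1/140641 + 10077 = 1417239356/140641 ≈ 10077.)
(R + k(x)) + j(-8*19, -553) = (1417239356/140641 + 218) - 59 = 1447899094/140641 - 59 = 1439601275/140641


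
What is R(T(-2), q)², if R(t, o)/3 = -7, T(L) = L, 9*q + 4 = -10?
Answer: 441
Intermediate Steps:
q = -14/9 (q = -4/9 + (⅑)*(-10) = -4/9 - 10/9 = -14/9 ≈ -1.5556)
R(t, o) = -21 (R(t, o) = 3*(-7) = -21)
R(T(-2), q)² = (-21)² = 441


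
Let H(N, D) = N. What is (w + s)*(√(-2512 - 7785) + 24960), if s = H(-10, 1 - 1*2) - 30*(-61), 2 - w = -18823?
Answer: 515299200 + 20645*I*√10297 ≈ 5.153e+8 + 2.0949e+6*I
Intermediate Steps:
w = 18825 (w = 2 - 1*(-18823) = 2 + 18823 = 18825)
s = 1820 (s = -10 - 30*(-61) = -10 + 1830 = 1820)
(w + s)*(√(-2512 - 7785) + 24960) = (18825 + 1820)*(√(-2512 - 7785) + 24960) = 20645*(√(-10297) + 24960) = 20645*(I*√10297 + 24960) = 20645*(24960 + I*√10297) = 515299200 + 20645*I*√10297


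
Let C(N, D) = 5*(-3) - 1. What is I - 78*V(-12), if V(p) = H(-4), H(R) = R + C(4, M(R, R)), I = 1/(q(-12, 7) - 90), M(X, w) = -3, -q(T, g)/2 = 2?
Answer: 146639/94 ≈ 1560.0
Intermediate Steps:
q(T, g) = -4 (q(T, g) = -2*2 = -4)
C(N, D) = -16 (C(N, D) = -15 - 1 = -16)
I = -1/94 (I = 1/(-4 - 90) = 1/(-94) = -1/94 ≈ -0.010638)
H(R) = -16 + R (H(R) = R - 16 = -16 + R)
V(p) = -20 (V(p) = -16 - 4 = -20)
I - 78*V(-12) = -1/94 - 78*(-20) = -1/94 + 1560 = 146639/94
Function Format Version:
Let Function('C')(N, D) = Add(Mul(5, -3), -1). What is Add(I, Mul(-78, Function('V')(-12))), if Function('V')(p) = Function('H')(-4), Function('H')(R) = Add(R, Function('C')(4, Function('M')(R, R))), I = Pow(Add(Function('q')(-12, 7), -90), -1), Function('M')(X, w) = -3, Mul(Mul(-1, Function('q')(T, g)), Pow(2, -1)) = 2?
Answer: Rational(146639, 94) ≈ 1560.0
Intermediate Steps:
Function('q')(T, g) = -4 (Function('q')(T, g) = Mul(-2, 2) = -4)
Function('C')(N, D) = -16 (Function('C')(N, D) = Add(-15, -1) = -16)
I = Rational(-1, 94) (I = Pow(Add(-4, -90), -1) = Pow(-94, -1) = Rational(-1, 94) ≈ -0.010638)
Function('H')(R) = Add(-16, R) (Function('H')(R) = Add(R, -16) = Add(-16, R))
Function('V')(p) = -20 (Function('V')(p) = Add(-16, -4) = -20)
Add(I, Mul(-78, Function('V')(-12))) = Add(Rational(-1, 94), Mul(-78, -20)) = Add(Rational(-1, 94), 1560) = Rational(146639, 94)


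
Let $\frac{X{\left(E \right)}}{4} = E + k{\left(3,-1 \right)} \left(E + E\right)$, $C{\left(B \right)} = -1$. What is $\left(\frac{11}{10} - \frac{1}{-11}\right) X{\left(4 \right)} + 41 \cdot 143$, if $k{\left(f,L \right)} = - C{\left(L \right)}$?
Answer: $\frac{325609}{55} \approx 5920.2$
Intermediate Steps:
$k{\left(f,L \right)} = 1$ ($k{\left(f,L \right)} = \left(-1\right) \left(-1\right) = 1$)
$X{\left(E \right)} = 12 E$ ($X{\left(E \right)} = 4 \left(E + 1 \left(E + E\right)\right) = 4 \left(E + 1 \cdot 2 E\right) = 4 \left(E + 2 E\right) = 4 \cdot 3 E = 12 E$)
$\left(\frac{11}{10} - \frac{1}{-11}\right) X{\left(4 \right)} + 41 \cdot 143 = \left(\frac{11}{10} - \frac{1}{-11}\right) 12 \cdot 4 + 41 \cdot 143 = \left(11 \cdot \frac{1}{10} - - \frac{1}{11}\right) 48 + 5863 = \left(\frac{11}{10} + \frac{1}{11}\right) 48 + 5863 = \frac{131}{110} \cdot 48 + 5863 = \frac{3144}{55} + 5863 = \frac{325609}{55}$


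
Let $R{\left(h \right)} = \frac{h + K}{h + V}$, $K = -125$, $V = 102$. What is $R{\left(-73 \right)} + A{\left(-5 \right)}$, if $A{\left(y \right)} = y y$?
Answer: $\frac{527}{29} \approx 18.172$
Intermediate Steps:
$A{\left(y \right)} = y^{2}$
$R{\left(h \right)} = \frac{-125 + h}{102 + h}$ ($R{\left(h \right)} = \frac{h - 125}{h + 102} = \frac{-125 + h}{102 + h}$)
$R{\left(-73 \right)} + A{\left(-5 \right)} = \frac{-125 - 73}{102 - 73} + \left(-5\right)^{2} = \frac{1}{29} \left(-198\right) + 25 = - \frac{198}{29} + 25 = \frac{527}{29}$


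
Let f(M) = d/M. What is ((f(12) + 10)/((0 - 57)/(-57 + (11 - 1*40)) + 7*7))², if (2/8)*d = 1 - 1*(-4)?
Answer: 9060100/164172969 ≈ 0.055186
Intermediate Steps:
d = 20 (d = 4*(1 - 1*(-4)) = 4*(1 + 4) = 4*5 = 20)
f(M) = 20/M
((f(12) + 10)/((0 - 57)/(-57 + (11 - 1*40)) + 7*7))² = ((20/12 + 10)/((0 - 57)/(-57 + (11 - 1*40)) + 7*7))² = ((20*(1/12) + 10)/(-57/(-57 + (11 - 40)) + 49))² = ((5/3 + 10)/(-57/(-57 - 29) + 49))² = (35/(3*(-57/(-86) + 49)))² = (35/(3*(-57*(-1/86) + 49)))² = (35/(3*(57/86 + 49)))² = (35/(3*(4271/86)))² = ((35/3)*(86/4271))² = (3010/12813)² = 9060100/164172969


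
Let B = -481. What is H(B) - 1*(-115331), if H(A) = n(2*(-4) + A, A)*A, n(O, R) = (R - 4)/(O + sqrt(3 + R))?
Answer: 27519115904/239599 - 233285*I*sqrt(478)/239599 ≈ 1.1485e+5 - 21.287*I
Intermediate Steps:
n(O, R) = (-4 + R)/(O + sqrt(3 + R))
H(A) = A*(-4 + A)/(-8 + A + sqrt(3 + A)) (H(A) = ((-4 + A)/((2*(-4) + A) + sqrt(3 + A)))*A = ((-4 + A)/((-8 + A) + sqrt(3 + A)))*A = ((-4 + A)/(-8 + A + sqrt(3 + A)))*A = A*(-4 + A)/(-8 + A + sqrt(3 + A)))
H(B) - 1*(-115331) = -481*(-4 - 481)/(-8 - 481 + sqrt(3 - 481)) - 1*(-115331) = -481*(-485)/(-8 - 481 + sqrt(-478)) + 115331 = -481*(-485)/(-8 - 481 + I*sqrt(478)) + 115331 = -481*(-485)/(-489 + I*sqrt(478)) + 115331 = 233285/(-489 + I*sqrt(478)) + 115331 = 115331 + 233285/(-489 + I*sqrt(478))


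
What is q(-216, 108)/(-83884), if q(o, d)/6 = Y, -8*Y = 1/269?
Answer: 3/90259184 ≈ 3.3238e-8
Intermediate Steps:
Y = -1/2152 (Y = -⅛/269 = -⅛*1/269 = -1/2152 ≈ -0.00046468)
q(o, d) = -3/1076 (q(o, d) = 6*(-1/2152) = -3/1076)
q(-216, 108)/(-83884) = -3/1076/(-83884) = -3/1076*(-1/83884) = 3/90259184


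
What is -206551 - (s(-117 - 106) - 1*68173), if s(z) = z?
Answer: -138155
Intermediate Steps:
-206551 - (s(-117 - 106) - 1*68173) = -206551 - ((-117 - 106) - 1*68173) = -206551 - (-223 - 68173) = -206551 - 1*(-68396) = -206551 + 68396 = -138155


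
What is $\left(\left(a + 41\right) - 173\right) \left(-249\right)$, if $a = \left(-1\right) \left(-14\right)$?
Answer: $29382$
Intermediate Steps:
$a = 14$
$\left(\left(a + 41\right) - 173\right) \left(-249\right) = \left(\left(14 + 41\right) - 173\right) \left(-249\right) = \left(55 - 173\right) \left(-249\right) = \left(-118\right) \left(-249\right) = 29382$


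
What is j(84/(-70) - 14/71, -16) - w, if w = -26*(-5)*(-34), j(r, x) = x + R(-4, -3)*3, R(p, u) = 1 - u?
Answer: 4416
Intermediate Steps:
j(r, x) = 12 + x (j(r, x) = x + (1 - 1*(-3))*3 = x + (1 + 3)*3 = x + 4*3 = x + 12 = 12 + x)
w = -4420 (w = 130*(-34) = -4420)
j(84/(-70) - 14/71, -16) - w = (12 - 16) - 1*(-4420) = -4 + 4420 = 4416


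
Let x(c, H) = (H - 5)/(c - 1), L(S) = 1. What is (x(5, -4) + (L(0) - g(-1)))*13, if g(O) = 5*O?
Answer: 195/4 ≈ 48.750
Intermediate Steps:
x(c, H) = (-5 + H)/(-1 + c)
(x(5, -4) + (L(0) - g(-1)))*13 = ((-5 - 4)/(-1 + 5) + (1 - 5*(-1)))*13 = (-9/4 + (1 - 1*(-5)))*13 = ((1/4)*(-9) + (1 + 5))*13 = (-9/4 + 6)*13 = (15/4)*13 = 195/4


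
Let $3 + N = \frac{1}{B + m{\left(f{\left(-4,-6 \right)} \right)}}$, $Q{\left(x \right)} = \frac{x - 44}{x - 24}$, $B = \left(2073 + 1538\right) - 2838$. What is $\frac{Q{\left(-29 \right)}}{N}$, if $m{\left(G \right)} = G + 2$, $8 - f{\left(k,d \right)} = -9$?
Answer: $- \frac{57816}{125875} \approx -0.45931$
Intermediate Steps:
$f{\left(k,d \right)} = 17$ ($f{\left(k,d \right)} = 8 - -9 = 8 + 9 = 17$)
$m{\left(G \right)} = 2 + G$
$B = 773$ ($B = 3611 - 2838 = 773$)
$Q{\left(x \right)} = \frac{-44 + x}{-24 + x}$
$N = - \frac{2375}{792}$ ($N = -3 + \frac{1}{773 + \left(2 + 17\right)} = -3 + \frac{1}{773 + 19} = -3 + \frac{1}{792} = - \frac{2375}{792} \approx -2.9987$)
$\frac{Q{\left(-29 \right)}}{N} = \frac{\frac{1}{-24 - 29} \left(-44 - 29\right)}{- \frac{2375}{792}} = \frac{1}{-53} \left(-73\right) \left(- \frac{792}{2375}\right) = \left(- \frac{1}{53}\right) \left(-73\right) \left(- \frac{792}{2375}\right) = \frac{73}{53} \left(- \frac{792}{2375}\right) = - \frac{57816}{125875}$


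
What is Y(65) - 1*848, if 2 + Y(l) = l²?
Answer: 3375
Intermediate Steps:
Y(l) = -2 + l²
Y(65) - 1*848 = (-2 + 65²) - 1*848 = (-2 + 4225) - 848 = 4223 - 848 = 3375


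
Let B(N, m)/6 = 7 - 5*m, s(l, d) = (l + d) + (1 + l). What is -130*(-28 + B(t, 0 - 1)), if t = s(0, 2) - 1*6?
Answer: -5720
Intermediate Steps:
s(l, d) = 1 + d + 2*l (s(l, d) = (d + l) + (1 + l) = 1 + d + 2*l)
t = -3 (t = (1 + 2 + 2*0) - 1*6 = (1 + 2 + 0) - 6 = 3 - 6 = -3)
B(N, m) = 42 - 30*m (B(N, m) = 6*(7 - 5*m) = 42 - 30*m)
-130*(-28 + B(t, 0 - 1)) = -130*(-28 + (42 - 30*(0 - 1))) = -130*(-28 + (42 - 30*(-1))) = -130*(-28 + (42 + 30)) = -130*(-28 + 72) = -130*44 = -5720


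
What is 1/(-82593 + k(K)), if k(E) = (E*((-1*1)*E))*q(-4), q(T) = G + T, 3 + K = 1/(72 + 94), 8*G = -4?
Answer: -55112/4549642335 ≈ -1.2113e-5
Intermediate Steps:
G = -½ (G = (⅛)*(-4) = -½ ≈ -0.50000)
K = -497/166 (K = -3 + 1/(72 + 94) = -3 + 1/166 = -497/166 ≈ -2.9940)
q(T) = -½ + T
k(E) = 9*E²/2 (k(E) = (E*((-1*1)*E))*(-½ - 4) = (E*(-E))*(-9/2) = -E²*(-9/2) = 9*E²/2)
1/(-82593 + k(K)) = 1/(-82593 + 9*(-497/166)²/2) = 1/(-82593 + (9/2)*(247009/27556)) = 1/(-82593 + 2223081/55112) = 1/(-4549642335/55112) = -55112/4549642335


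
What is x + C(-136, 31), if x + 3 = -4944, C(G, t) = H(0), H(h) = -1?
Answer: -4948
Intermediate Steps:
C(G, t) = -1
x = -4947 (x = -3 - 4944 = -4947)
x + C(-136, 31) = -4947 - 1 = -4948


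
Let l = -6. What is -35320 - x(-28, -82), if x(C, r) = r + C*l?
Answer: -35406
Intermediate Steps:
x(C, r) = r - 6*C (x(C, r) = r + C*(-6) = r - 6*C)
-35320 - x(-28, -82) = -35320 - (-82 - 6*(-28)) = -35320 - (-82 + 168) = -35320 - 1*86 = -35320 - 86 = -35406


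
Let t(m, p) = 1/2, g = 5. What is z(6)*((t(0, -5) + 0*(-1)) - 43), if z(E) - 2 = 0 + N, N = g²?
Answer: -2295/2 ≈ -1147.5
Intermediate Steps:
t(m, p) = ½
N = 25 (N = 5² = 25)
z(E) = 27 (z(E) = 2 + (0 + 25) = 2 + 25 = 27)
z(6)*((t(0, -5) + 0*(-1)) - 43) = 27*((½ + 0*(-1)) - 43) = 27*((½ + 0) - 43) = 27*(½ - 43) = 27*(-85/2) = -2295/2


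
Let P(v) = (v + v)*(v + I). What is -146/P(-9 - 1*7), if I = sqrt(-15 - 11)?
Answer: -73/282 - 73*I*sqrt(26)/4512 ≈ -0.25887 - 0.082497*I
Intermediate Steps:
I = I*sqrt(26) (I = sqrt(-26) = I*sqrt(26) ≈ 5.099*I)
P(v) = 2*v*(v + I*sqrt(26)) (P(v) = (v + v)*(v + I*sqrt(26)) = (2*v)*(v + I*sqrt(26)) = 2*v*(v + I*sqrt(26)))
-146/P(-9 - 1*7) = -146*1/(2*(-9 - 1*7)*((-9 - 1*7) + I*sqrt(26))) = -146*1/(2*(-9 - 7)*((-9 - 7) + I*sqrt(26))) = -146*(-1/(32*(-16 + I*sqrt(26)))) = -146/(512 - 32*I*sqrt(26))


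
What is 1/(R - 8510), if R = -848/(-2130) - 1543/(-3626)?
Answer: -3861690/32859801181 ≈ -0.00011752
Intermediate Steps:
R = 3180719/3861690 (R = -848*(-1/2130) - 1543*(-1/3626) = 424/1065 + 1543/3626 = 3180719/3861690 ≈ 0.82366)
1/(R - 8510) = 1/(3180719/3861690 - 8510) = 1/(-32859801181/3861690) = -3861690/32859801181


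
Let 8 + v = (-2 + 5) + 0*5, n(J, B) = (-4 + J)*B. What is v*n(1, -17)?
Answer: -255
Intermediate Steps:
n(J, B) = B*(-4 + J)
v = -5 (v = -8 + ((-2 + 5) + 0*5) = -8 + (3 + 0) = -8 + 3 = -5)
v*n(1, -17) = -(-85)*(-4 + 1) = -(-85)*(-3) = -5*51 = -255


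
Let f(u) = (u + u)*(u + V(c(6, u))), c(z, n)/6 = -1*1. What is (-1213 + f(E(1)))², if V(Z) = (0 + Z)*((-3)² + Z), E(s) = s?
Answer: 1555009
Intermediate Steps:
c(z, n) = -6 (c(z, n) = 6*(-1*1) = 6*(-1) = -6)
V(Z) = Z*(9 + Z)
f(u) = 2*u*(-18 + u) (f(u) = (u + u)*(u - 6*(9 - 6)) = (2*u)*(u - 6*3) = (2*u)*(u - 18) = (2*u)*(-18 + u) = 2*u*(-18 + u))
(-1213 + f(E(1)))² = (-1213 + 2*1*(-18 + 1))² = (-1213 + 2*1*(-17))² = (-1213 - 34)² = (-1247)² = 1555009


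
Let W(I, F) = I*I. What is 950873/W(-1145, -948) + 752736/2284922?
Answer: 1579763175653/1497794932525 ≈ 1.0547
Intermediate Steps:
W(I, F) = I²
950873/W(-1145, -948) + 752736/2284922 = 950873/((-1145)²) + 752736/2284922 = 950873/1311025 + 752736*(1/2284922) = 950873*(1/1311025) + 376368/1142461 = 950873/1311025 + 376368/1142461 = 1579763175653/1497794932525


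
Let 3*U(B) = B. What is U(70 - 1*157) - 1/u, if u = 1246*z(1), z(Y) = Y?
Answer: -36135/1246 ≈ -29.001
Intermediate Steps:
U(B) = B/3
u = 1246 (u = 1246*1 = 1246)
U(70 - 1*157) - 1/u = (70 - 1*157)/3 - 1/1246 = (70 - 157)/3 - 1*1/1246 = (⅓)*(-87) - 1/1246 = -29 - 1/1246 = -36135/1246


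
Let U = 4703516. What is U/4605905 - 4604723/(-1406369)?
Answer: 27823795782719/6477602008945 ≈ 4.2954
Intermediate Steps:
U/4605905 - 4604723/(-1406369) = 4703516/4605905 - 4604723/(-1406369) = 4703516*(1/4605905) - 4604723*(-1/1406369) = 4703516/4605905 + 4604723/1406369 = 27823795782719/6477602008945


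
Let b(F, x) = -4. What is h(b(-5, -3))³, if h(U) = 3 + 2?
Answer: 125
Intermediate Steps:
h(U) = 5
h(b(-5, -3))³ = 5³ = 125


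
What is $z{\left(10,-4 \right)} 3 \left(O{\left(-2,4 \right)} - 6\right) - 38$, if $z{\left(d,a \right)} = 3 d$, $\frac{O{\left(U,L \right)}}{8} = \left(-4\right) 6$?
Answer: $-17858$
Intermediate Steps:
$O{\left(U,L \right)} = -192$ ($O{\left(U,L \right)} = 8 \left(\left(-4\right) 6\right) = 8 \left(-24\right) = -192$)
$z{\left(10,-4 \right)} 3 \left(O{\left(-2,4 \right)} - 6\right) - 38 = 3 \cdot 10 \cdot 3 \left(-192 - 6\right) - 38 = 30 \cdot 3 \left(-198\right) - 38 = 30 \left(-594\right) - 38 = -17820 - 38 = -17858$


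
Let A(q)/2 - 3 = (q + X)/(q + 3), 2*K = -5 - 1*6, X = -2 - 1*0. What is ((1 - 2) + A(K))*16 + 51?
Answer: 227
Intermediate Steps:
X = -2 (X = -2 + 0 = -2)
K = -11/2 (K = (-5 - 1*6)/2 = (-5 - 6)/2 = (1/2)*(-11) = -11/2 ≈ -5.5000)
A(q) = 6 + 2*(-2 + q)/(3 + q) (A(q) = 6 + 2*((q - 2)/(q + 3)) = 6 + 2*((-2 + q)/(3 + q)) = 6 + 2*(-2 + q)/(3 + q))
((1 - 2) + A(K))*16 + 51 = ((1 - 2) + 2*(7 + 4*(-11/2))/(3 - 11/2))*16 + 51 = (-1 + 2*(7 - 22)/(-5/2))*16 + 51 = (-1 + 2*(-2/5)*(-15))*16 + 51 = (-1 + 12)*16 + 51 = 11*16 + 51 = 176 + 51 = 227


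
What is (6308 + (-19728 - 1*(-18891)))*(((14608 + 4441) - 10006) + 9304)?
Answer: 100376437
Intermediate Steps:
(6308 + (-19728 - 1*(-18891)))*(((14608 + 4441) - 10006) + 9304) = (6308 + (-19728 + 18891))*((19049 - 10006) + 9304) = (6308 - 837)*(9043 + 9304) = 5471*18347 = 100376437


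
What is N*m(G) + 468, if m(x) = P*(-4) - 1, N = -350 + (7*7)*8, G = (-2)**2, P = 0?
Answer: 426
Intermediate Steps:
G = 4
N = 42 (N = -350 + 49*8 = -350 + 392 = 42)
m(x) = -1 (m(x) = 0*(-4) - 1 = 0 - 1 = -1)
N*m(G) + 468 = 42*(-1) + 468 = -42 + 468 = 426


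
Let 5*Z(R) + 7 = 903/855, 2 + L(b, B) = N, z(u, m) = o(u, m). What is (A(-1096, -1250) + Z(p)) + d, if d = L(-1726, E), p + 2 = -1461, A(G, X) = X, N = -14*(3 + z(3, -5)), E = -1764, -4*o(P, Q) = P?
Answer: -3661363/2850 ≈ -1284.7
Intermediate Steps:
o(P, Q) = -P/4
z(u, m) = -u/4
N = -63/2 (N = -14*(3 - ¼*3) = -14*(3 - ¾) = -14*9/4 = -63/2 ≈ -31.500)
L(b, B) = -67/2 (L(b, B) = -2 - 63/2 = -67/2)
p = -1463 (p = -2 - 1461 = -1463)
d = -67/2 ≈ -33.500
Z(R) = -1694/1425 (Z(R) = -7/5 + (903/855)/5 = -7/5 + (903*(1/855))/5 = -7/5 + (⅕)*(301/285) = -7/5 + 301/1425 = -1694/1425)
(A(-1096, -1250) + Z(p)) + d = (-1250 - 1694/1425) - 67/2 = -1782944/1425 - 67/2 = -3661363/2850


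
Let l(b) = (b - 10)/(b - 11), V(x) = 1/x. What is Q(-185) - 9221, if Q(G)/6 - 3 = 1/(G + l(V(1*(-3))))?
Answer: -57601781/6259 ≈ -9203.0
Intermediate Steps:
V(x) = 1/x
l(b) = (-10 + b)/(-11 + b)
Q(G) = 18 + 6/(31/34 + G) (Q(G) = 18 + 6/(G + (-10 + 1/(1*(-3)))/(-11 + 1/(1*(-3)))) = 18 + 6/(G + (-10 + 1/(-3))/(-11 + 1/(-3))) = 18 + 6/(G + (-10 - ⅓)/(-11 - ⅓)) = 18 + 6/(G - 31/3/(-34/3)) = 18 + 6/(G - 3/34*(-31/3)) = 18 + 6/(G + 31/34) = 18 + 6/(31/34 + G))
Q(-185) - 9221 = 6*(127 + 102*(-185))/(31 + 34*(-185)) - 9221 = 6*(127 - 18870)/(31 - 6290) - 9221 = 6*(-18743)/(-6259) - 9221 = 6*(-1/6259)*(-18743) - 9221 = 112458/6259 - 9221 = -57601781/6259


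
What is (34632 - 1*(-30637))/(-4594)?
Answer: -65269/4594 ≈ -14.207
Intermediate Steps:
(34632 - 1*(-30637))/(-4594) = (34632 + 30637)*(-1/4594) = 65269*(-1/4594) = -65269/4594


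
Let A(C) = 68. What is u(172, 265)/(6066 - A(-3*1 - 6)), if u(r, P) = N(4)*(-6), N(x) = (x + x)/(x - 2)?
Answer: -12/2999 ≈ -0.0040013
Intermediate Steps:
N(x) = 2*x/(-2 + x) (N(x) = (2*x)/(-2 + x) = 2*x/(-2 + x))
u(r, P) = -24 (u(r, P) = (2*4/(-2 + 4))*(-6) = (2*4/2)*(-6) = (2*4*(½))*(-6) = 4*(-6) = -24)
u(172, 265)/(6066 - A(-3*1 - 6)) = -24/(6066 - 1*68) = -24/(6066 - 68) = -24/5998 = -24*1/5998 = -12/2999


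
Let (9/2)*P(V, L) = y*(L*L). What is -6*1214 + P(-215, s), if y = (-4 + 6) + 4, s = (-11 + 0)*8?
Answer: 9124/3 ≈ 3041.3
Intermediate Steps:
s = -88 (s = -11*8 = -88)
y = 6 (y = 2 + 4 = 6)
P(V, L) = 4*L²/3 (P(V, L) = 2*(6*(L*L))/9 = 2*(6*L²)/9 = 4*L²/3)
-6*1214 + P(-215, s) = -6*1214 + (4/3)*(-88)² = -7284 + (4/3)*7744 = -7284 + 30976/3 = 9124/3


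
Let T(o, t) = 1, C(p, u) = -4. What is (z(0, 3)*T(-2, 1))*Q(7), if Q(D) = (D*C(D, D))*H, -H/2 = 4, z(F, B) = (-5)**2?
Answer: 5600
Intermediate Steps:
z(F, B) = 25
H = -8 (H = -2*4 = -8)
Q(D) = 32*D (Q(D) = (D*(-4))*(-8) = -4*D*(-8) = 32*D)
(z(0, 3)*T(-2, 1))*Q(7) = (25*1)*(32*7) = 25*224 = 5600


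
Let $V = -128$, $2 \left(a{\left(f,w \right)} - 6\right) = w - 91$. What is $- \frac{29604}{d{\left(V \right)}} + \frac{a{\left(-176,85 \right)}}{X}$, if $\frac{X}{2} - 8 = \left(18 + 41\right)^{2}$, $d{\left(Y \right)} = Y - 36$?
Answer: $\frac{17214767}{95366} \approx 180.51$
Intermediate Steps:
$a{\left(f,w \right)} = - \frac{79}{2} + \frac{w}{2}$ ($a{\left(f,w \right)} = 6 + \frac{w - 91}{2} = 6 + \frac{-91 + w}{2} = 6 + \left(- \frac{91}{2} + \frac{w}{2}\right) = - \frac{79}{2} + \frac{w}{2}$)
$d{\left(Y \right)} = -36 + Y$
$X = 6978$ ($X = 16 + 2 \left(18 + 41\right)^{2} = 16 + 2 \cdot 59^{2} = 16 + 2 \cdot 3481 = 16 + 6962 = 6978$)
$- \frac{29604}{d{\left(V \right)}} + \frac{a{\left(-176,85 \right)}}{X} = - \frac{29604}{-36 - 128} + \frac{- \frac{79}{2} + \frac{1}{2} \cdot 85}{6978} = - \frac{29604}{-164} + \left(- \frac{79}{2} + \frac{85}{2}\right) \frac{1}{6978} = \left(-29604\right) \left(- \frac{1}{164}\right) + 3 \cdot \frac{1}{6978} = \frac{7401}{41} + \frac{1}{2326} = \frac{17214767}{95366}$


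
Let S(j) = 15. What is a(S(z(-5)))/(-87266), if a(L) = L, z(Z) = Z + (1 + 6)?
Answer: -15/87266 ≈ -0.00017189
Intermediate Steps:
z(Z) = 7 + Z (z(Z) = Z + 7 = 7 + Z)
a(S(z(-5)))/(-87266) = 15/(-87266) = 15*(-1/87266) = -15/87266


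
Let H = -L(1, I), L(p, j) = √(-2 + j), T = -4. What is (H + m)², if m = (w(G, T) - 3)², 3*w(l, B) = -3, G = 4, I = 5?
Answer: (16 - √3)² ≈ 203.57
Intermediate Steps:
w(l, B) = -1 (w(l, B) = (⅓)*(-3) = -1)
m = 16 (m = (-1 - 3)² = (-4)² = 16)
H = -√3 (H = -√(-2 + 5) = -√3 ≈ -1.7320)
(H + m)² = (-√3 + 16)² = (16 - √3)²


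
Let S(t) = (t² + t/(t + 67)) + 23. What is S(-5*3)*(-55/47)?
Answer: -708455/2444 ≈ -289.88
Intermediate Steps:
S(t) = 23 + t² + t/(67 + t) (S(t) = (t² + t/(67 + t)) + 23 = 23 + t² + t/(67 + t))
S(-5*3)*(-55/47) = ((1541 + (-5*3)³ + 24*(-5*3) + 67*(-5*3)²)/(67 - 5*3))*(-55/47) = ((1541 + (-15)³ + 24*(-15) + 67*(-15)²)/(67 - 15))*(-55*1/47) = ((1541 - 3375 - 360 + 67*225)/52)*(-55/47) = ((1541 - 3375 - 360 + 15075)/52)*(-55/47) = ((1/52)*12881)*(-55/47) = (12881/52)*(-55/47) = -708455/2444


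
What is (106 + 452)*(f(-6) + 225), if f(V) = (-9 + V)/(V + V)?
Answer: 252495/2 ≈ 1.2625e+5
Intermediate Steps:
f(V) = (-9 + V)/(2*V) (f(V) = (-9 + V)/((2*V)) = (-9 + V)*(1/(2*V)) = (-9 + V)/(2*V))
(106 + 452)*(f(-6) + 225) = (106 + 452)*((1/2)*(-9 - 6)/(-6) + 225) = 558*((1/2)*(-1/6)*(-15) + 225) = 558*(5/4 + 225) = 558*(905/4) = 252495/2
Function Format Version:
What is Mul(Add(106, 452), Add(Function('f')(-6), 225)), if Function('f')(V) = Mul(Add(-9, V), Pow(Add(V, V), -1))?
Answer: Rational(252495, 2) ≈ 1.2625e+5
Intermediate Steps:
Function('f')(V) = Mul(Rational(1, 2), Pow(V, -1), Add(-9, V)) (Function('f')(V) = Mul(Add(-9, V), Pow(Mul(2, V), -1)) = Mul(Add(-9, V), Mul(Rational(1, 2), Pow(V, -1))) = Mul(Rational(1, 2), Pow(V, -1), Add(-9, V)))
Mul(Add(106, 452), Add(Function('f')(-6), 225)) = Mul(Add(106, 452), Add(Mul(Rational(1, 2), Pow(-6, -1), Add(-9, -6)), 225)) = Mul(558, Add(Mul(Rational(1, 2), Rational(-1, 6), -15), 225)) = Mul(558, Add(Rational(5, 4), 225)) = Mul(558, Rational(905, 4)) = Rational(252495, 2)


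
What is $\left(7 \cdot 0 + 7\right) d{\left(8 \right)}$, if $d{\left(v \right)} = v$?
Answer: $56$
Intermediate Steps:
$\left(7 \cdot 0 + 7\right) d{\left(8 \right)} = \left(7 \cdot 0 + 7\right) 8 = \left(0 + 7\right) 8 = 7 \cdot 8 = 56$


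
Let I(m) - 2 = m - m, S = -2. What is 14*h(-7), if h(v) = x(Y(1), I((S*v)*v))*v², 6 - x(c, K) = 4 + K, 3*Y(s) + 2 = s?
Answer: 0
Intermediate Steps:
Y(s) = -⅔ + s/3
I(m) = 2 (I(m) = 2 + (m - m) = 2 + 0 = 2)
x(c, K) = 2 - K (x(c, K) = 6 - (4 + K) = 6 + (-4 - K) = 2 - K)
h(v) = 0 (h(v) = (2 - 1*2)*v² = (2 - 2)*v² = 0*v² = 0)
14*h(-7) = 14*0 = 0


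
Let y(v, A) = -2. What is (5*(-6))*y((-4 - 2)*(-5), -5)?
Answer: 60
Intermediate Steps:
(5*(-6))*y((-4 - 2)*(-5), -5) = (5*(-6))*(-2) = -30*(-2) = 60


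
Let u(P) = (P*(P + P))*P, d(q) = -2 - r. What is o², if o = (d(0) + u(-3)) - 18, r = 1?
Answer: 5625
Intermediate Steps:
d(q) = -3 (d(q) = -2 - 1*1 = -2 - 1 = -3)
u(P) = 2*P³ (u(P) = (P*(2*P))*P = (2*P²)*P = 2*P³)
o = -75 (o = (-3 + 2*(-3)³) - 18 = (-3 + 2*(-27)) - 18 = (-3 - 54) - 18 = -57 - 18 = -75)
o² = (-75)² = 5625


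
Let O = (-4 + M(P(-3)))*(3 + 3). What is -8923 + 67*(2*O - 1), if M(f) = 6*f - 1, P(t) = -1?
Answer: -17834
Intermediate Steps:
M(f) = -1 + 6*f
O = -66 (O = (-4 + (-1 + 6*(-1)))*(3 + 3) = (-4 + (-1 - 6))*6 = (-4 - 7)*6 = -11*6 = -66)
-8923 + 67*(2*O - 1) = -8923 + 67*(2*(-66) - 1) = -8923 + 67*(-132 - 1) = -8923 + 67*(-133) = -8923 - 8911 = -17834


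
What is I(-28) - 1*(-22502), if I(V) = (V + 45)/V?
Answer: 630039/28 ≈ 22501.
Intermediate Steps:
I(V) = (45 + V)/V
I(-28) - 1*(-22502) = (45 - 28)/(-28) - 1*(-22502) = -1/28*17 + 22502 = -17/28 + 22502 = 630039/28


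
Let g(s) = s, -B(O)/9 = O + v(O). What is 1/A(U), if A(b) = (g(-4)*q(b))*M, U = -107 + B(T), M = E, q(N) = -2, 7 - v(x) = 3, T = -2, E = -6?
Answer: -1/48 ≈ -0.020833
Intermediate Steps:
v(x) = 4 (v(x) = 7 - 1*3 = 7 - 3 = 4)
M = -6
B(O) = -36 - 9*O (B(O) = -9*(O + 4) = -9*(4 + O) = -36 - 9*O)
U = -125 (U = -107 + (-36 - 9*(-2)) = -107 + (-36 + 18) = -107 - 18 = -125)
A(b) = -48 (A(b) = -4*(-2)*(-6) = 8*(-6) = -48)
1/A(U) = 1/(-48) = -1/48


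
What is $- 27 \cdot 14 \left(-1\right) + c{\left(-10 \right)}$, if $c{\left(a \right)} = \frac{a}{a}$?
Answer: $379$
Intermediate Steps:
$c{\left(a \right)} = 1$
$- 27 \cdot 14 \left(-1\right) + c{\left(-10 \right)} = - 27 \cdot 14 \left(-1\right) + 1 = \left(-27\right) \left(-14\right) + 1 = 378 + 1 = 379$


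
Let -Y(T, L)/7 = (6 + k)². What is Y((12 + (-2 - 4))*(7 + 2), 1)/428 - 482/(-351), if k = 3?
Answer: 7279/150228 ≈ 0.048453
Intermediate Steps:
Y(T, L) = -567 (Y(T, L) = -7*(6 + 3)² = -7*9² = -7*81 = -567)
Y((12 + (-2 - 4))*(7 + 2), 1)/428 - 482/(-351) = -567/428 - 482/(-351) = -567*1/428 - 482*(-1/351) = -567/428 + 482/351 = 7279/150228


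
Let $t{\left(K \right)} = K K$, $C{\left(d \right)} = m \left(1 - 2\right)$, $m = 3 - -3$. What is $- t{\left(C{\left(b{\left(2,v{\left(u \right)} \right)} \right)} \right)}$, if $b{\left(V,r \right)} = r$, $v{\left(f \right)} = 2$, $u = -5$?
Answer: $-36$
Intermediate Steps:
$m = 6$ ($m = 3 + 3 = 6$)
$C{\left(d \right)} = -6$ ($C{\left(d \right)} = 6 \left(1 - 2\right) = 6 \left(-1\right) = -6$)
$t{\left(K \right)} = K^{2}$
$- t{\left(C{\left(b{\left(2,v{\left(u \right)} \right)} \right)} \right)} = - \left(-6\right)^{2} = \left(-1\right) 36 = -36$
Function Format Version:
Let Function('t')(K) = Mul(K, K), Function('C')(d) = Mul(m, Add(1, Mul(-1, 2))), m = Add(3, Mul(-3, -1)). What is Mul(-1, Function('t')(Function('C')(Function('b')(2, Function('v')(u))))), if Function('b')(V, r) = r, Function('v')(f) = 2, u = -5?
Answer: -36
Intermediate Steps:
m = 6 (m = Add(3, 3) = 6)
Function('C')(d) = -6 (Function('C')(d) = Mul(6, Add(1, Mul(-1, 2))) = Mul(6, Add(1, -2)) = Mul(6, -1) = -6)
Function('t')(K) = Pow(K, 2)
Mul(-1, Function('t')(Function('C')(Function('b')(2, Function('v')(u))))) = Mul(-1, Pow(-6, 2)) = Mul(-1, 36) = -36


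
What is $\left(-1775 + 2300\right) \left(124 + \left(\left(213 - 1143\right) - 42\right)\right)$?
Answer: $-445200$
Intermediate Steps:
$\left(-1775 + 2300\right) \left(124 + \left(\left(213 - 1143\right) - 42\right)\right) = 525 \left(124 - 972\right) = 525 \left(-848\right) = -445200$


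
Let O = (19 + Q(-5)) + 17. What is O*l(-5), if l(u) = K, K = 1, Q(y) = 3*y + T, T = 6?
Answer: 27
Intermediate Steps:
Q(y) = 6 + 3*y (Q(y) = 3*y + 6 = 6 + 3*y)
l(u) = 1
O = 27 (O = (19 + (6 + 3*(-5))) + 17 = (19 + (6 - 15)) + 17 = (19 - 9) + 17 = 10 + 17 = 27)
O*l(-5) = 27*1 = 27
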